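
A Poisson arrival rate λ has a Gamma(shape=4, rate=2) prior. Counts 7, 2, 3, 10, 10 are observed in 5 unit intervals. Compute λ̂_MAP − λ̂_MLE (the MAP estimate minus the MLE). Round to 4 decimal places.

MAP − MLE = -1.4000

Σxᵢ = 32. Posterior is Gamma(36, 7); MAP = (36−1)/7 = 35/7 ≈ 5.00000.
MLE = x̄ = 32/5 ≈ 6.40000.
Difference = 35/7 − 32/5 = -7/5 ≈ -1.4000.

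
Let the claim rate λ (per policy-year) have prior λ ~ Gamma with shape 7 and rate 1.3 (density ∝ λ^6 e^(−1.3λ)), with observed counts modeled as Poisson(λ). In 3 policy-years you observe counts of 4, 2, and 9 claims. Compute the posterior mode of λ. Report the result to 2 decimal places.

Σxᵢ = 4+2+9 = 15, with n = 3.
Posterior ∝ λ^6e^(−1.3λ) · λ^15e^(−3λ) = λ^21e^(−4.3λ), i.e. Gamma(shape=22, rate=4.3).
The mode of a Gamma(a, b) with a ≥ 1 (shape–rate) is (a−1)/b = 21/4.3 ≈ 4.88.

λ̂_MAP = 4.88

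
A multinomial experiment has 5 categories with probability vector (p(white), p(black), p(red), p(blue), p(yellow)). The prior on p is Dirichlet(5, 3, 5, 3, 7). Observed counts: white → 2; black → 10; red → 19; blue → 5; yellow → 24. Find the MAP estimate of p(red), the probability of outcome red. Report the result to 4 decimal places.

MAP estimate of p(red) = 0.2949

The posterior is Dirichlet(αᵢ + nᵢ) = Dirichlet(7, 13, 24, 8, 31).
For a Dirichlet(a₁,…,a_K) with all aᵢ > 1, the mode has j-th component (aⱼ − 1)/(Σaᵢ − K).
Here Σaᵢ = 83 and K = 5, so p(red) = (24 − 1)/(83 − 5) = 23/78 ≈ 0.2949.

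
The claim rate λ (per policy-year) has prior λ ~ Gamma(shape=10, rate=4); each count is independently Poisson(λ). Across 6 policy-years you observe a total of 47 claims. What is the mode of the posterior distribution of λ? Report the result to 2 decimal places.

λ̂_MAP = 5.60

Σxᵢ = 47, n = 6.
Posterior ∝ λ^9e^(−4λ) · λ^47e^(−6λ) = λ^56e^(−10λ), i.e. Gamma(shape=57, rate=10).
The mode of a Gamma(a, b) with a ≥ 1 (shape–rate) is (a−1)/b = 56/10 ≈ 5.60.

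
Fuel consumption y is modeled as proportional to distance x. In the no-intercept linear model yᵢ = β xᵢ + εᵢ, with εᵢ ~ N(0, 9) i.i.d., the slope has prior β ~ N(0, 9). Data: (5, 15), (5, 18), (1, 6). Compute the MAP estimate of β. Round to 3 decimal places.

log p(β | y) = −Σ(yᵢ − βxᵢ)²/(2·9) − β²/(2·9) + const.
Setting the derivative to zero: Σxᵢ(yᵢ − βxᵢ)/9 − β/9 = 0, so β = Σxᵢyᵢ / (Σxᵢ² + σ²/τ²).
Σxᵢyᵢ = 5·15 + 5·18 + 1·6 = 171; Σxᵢ² = 51; σ²/τ² = 1.
β̂_MAP = 171 / (51 + 1) = 171/52 ≈ 3.288.

β̂_MAP = 3.288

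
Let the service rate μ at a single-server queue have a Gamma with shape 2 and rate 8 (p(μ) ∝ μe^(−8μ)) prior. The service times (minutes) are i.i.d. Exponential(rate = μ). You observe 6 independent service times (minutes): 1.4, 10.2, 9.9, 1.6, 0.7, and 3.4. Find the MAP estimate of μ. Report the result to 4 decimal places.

The Exponential(rate=μ) likelihood is ∝ μ^n e^(−μΣtᵢ). Here n = 6 and Σtᵢ = 1.4 + 10.2 + 9.9 + 1.6 + 0.7 + 3.4 = 27.2.
Posterior ∝ μe^(−8μ) · μ^6e^(−27.2μ) = μ^7e^(−35.2μ), i.e. Gamma(8, 35.2).
Mode = (a−1)/b = 7/35.2 ≈ 0.1989.

μ̂_MAP = 0.1989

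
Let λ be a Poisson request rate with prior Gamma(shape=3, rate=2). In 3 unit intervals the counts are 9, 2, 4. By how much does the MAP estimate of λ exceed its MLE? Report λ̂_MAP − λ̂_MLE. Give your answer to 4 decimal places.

Σxᵢ = 15. Posterior is Gamma(18, 5); MAP = (18−1)/5 = 17/5 ≈ 3.40000.
MLE = x̄ = 15/3 ≈ 5.00000.
Difference = 17/5 − 15/3 = -8/5 ≈ -1.6000.

MAP − MLE = -1.6000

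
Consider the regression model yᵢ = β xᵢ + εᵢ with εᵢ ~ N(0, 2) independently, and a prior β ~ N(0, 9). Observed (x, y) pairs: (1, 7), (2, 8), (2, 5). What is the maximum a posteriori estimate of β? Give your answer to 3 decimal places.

log p(β | y) = −Σ(yᵢ − βxᵢ)²/(2·2) − β²/(2·9) + const.
Setting the derivative to zero: Σxᵢ(yᵢ − βxᵢ)/2 − β/9 = 0, so β = Σxᵢyᵢ / (Σxᵢ² + σ²/τ²).
Σxᵢyᵢ = 1·7 + 2·8 + 2·5 = 33; Σxᵢ² = 9; σ²/τ² = 2/9.
β̂_MAP = 33 / (9 + 2/9) = 33/(83/9) = 297/83 ≈ 3.578.

β̂_MAP = 3.578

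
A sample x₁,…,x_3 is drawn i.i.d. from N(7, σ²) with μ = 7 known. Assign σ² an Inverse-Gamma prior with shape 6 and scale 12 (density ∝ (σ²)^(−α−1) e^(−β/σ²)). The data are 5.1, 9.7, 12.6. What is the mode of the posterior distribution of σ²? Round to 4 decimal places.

σ̂²_MAP = 3.8976

Sum of squared deviations about the known mean: SS = (5.1−7)² + (9.7−7)² + (12.6−7)² = 42.26.
The Normal likelihood contributes (σ²)^(−n/2) exp(−SS/(2σ²)), so the posterior is Inverse-Gamma(α + n/2, β + SS/2) = Inverse-Gamma(7.5, 33.13).
The mode of Inverse-Gamma(a, b) is b/(a+1) = 33.13/8.5 ≈ 3.8976.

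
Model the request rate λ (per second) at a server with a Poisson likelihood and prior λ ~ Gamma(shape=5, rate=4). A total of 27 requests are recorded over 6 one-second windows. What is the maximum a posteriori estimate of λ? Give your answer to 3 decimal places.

λ̂_MAP = 3.100

Σxᵢ = 27, n = 6.
Posterior ∝ λ^4e^(−4λ) · λ^27e^(−6λ) = λ^31e^(−10λ), i.e. Gamma(shape=32, rate=10).
The mode of a Gamma(a, b) with a ≥ 1 (shape–rate) is (a−1)/b = 31/10 ≈ 3.100.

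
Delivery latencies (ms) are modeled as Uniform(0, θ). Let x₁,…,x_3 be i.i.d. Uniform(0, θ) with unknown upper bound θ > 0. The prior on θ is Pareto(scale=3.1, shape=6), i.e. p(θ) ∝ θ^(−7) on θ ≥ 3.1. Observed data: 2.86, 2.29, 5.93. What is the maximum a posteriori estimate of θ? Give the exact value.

The Uniform(0, θ) likelihood is θ^(−n) for θ ≥ max(xᵢ), zero otherwise. Here max(xᵢ) = 5.93.
Posterior ∝ θ^(−7) · θ^(−3) = θ^(−10) on θ ≥ max(3.1, 5.93) = 5.93.
This density is strictly decreasing in θ, so the posterior mode lies at the lower boundary of the support.

θ̂_MAP = 5.93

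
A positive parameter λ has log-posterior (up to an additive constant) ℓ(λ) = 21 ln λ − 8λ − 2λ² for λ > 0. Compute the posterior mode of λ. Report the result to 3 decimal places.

ℓ'(λ) = 21/λ − 8 − 4λ. Setting this to zero and multiplying by λ: 4λ² + 8λ − 21 = 0.
λ = (−8 + √(8² + 4·4·21)) / (2·4) = (−8 + √400) / 8 = (−8 + 20)/8 = 3/2.
ℓ''(λ) = −21/λ² − 4 < 0, confirming a maximum.

λ̂_MAP = 1.500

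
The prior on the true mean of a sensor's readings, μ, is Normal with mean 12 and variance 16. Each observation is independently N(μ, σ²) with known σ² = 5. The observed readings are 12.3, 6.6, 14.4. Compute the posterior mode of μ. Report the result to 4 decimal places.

n = 3; x̄ = (12.3 + 6.6 + 14.4)/3 = 33.3/3 = 11.1.
For a Normal prior and Normal likelihood with known variance, the posterior is Normal; its mode equals its mean, the precision-weighted average.
Prior precision 1/σ₀² = 1/16 = 0.0625; data precision n/σ² = 3/5 = 0.6.
μ̂ = (0.0625·12 + 0.6·11.1) / (0.0625 + 0.6) = 7.41/0.6625 = 2964/265 ≈ 11.1849.

μ̂_MAP = 11.1849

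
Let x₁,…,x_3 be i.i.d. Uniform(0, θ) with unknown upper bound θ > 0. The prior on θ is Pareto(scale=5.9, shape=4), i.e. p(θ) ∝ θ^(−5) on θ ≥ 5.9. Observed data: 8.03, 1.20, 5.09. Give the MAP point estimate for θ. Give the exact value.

The Uniform(0, θ) likelihood is θ^(−n) for θ ≥ max(xᵢ), zero otherwise. Here max(xᵢ) = 8.03.
Posterior ∝ θ^(−5) · θ^(−3) = θ^(−8) on θ ≥ max(5.9, 8.03) = 8.03.
This density is strictly decreasing in θ, so the posterior mode lies at the lower boundary of the support.

θ̂_MAP = 8.03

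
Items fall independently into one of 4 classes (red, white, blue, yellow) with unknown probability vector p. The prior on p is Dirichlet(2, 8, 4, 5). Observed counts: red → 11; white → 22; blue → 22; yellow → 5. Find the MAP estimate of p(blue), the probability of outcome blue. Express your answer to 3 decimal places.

MAP estimate of p(blue) = 0.333

The posterior is Dirichlet(αᵢ + nᵢ) = Dirichlet(13, 30, 26, 10).
For a Dirichlet(a₁,…,a_K) with all aᵢ > 1, the mode has j-th component (aⱼ − 1)/(Σaᵢ − K).
Here Σaᵢ = 79 and K = 4, so p(blue) = (26 − 1)/(79 − 4) = 25/75 ≈ 0.333.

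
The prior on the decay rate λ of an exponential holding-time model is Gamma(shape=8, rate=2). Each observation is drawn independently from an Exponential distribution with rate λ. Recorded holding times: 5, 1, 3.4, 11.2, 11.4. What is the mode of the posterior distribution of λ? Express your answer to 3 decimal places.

λ̂_MAP = 0.353

The Exponential(rate=λ) likelihood is ∝ λ^n e^(−λΣtᵢ). Here n = 5 and Σtᵢ = 5 + 1 + 3.4 + 11.2 + 11.4 = 32.
Posterior ∝ λ^7e^(−2λ) · λ^5e^(−32λ) = λ^12e^(−34λ), i.e. Gamma(13, 34).
Mode = (a−1)/b = 12/34 ≈ 0.353.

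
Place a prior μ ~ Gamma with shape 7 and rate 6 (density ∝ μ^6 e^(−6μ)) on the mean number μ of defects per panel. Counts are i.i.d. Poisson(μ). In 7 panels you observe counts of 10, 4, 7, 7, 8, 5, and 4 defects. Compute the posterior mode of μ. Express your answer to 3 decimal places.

μ̂_MAP = 3.923

Σxᵢ = 10+4+7+7+8+5+4 = 45, with n = 7.
Posterior ∝ μ^6e^(−6μ) · μ^45e^(−7μ) = μ^51e^(−13μ), i.e. Gamma(shape=52, rate=13).
The mode of a Gamma(a, b) with a ≥ 1 (shape–rate) is (a−1)/b = 51/13 ≈ 3.923.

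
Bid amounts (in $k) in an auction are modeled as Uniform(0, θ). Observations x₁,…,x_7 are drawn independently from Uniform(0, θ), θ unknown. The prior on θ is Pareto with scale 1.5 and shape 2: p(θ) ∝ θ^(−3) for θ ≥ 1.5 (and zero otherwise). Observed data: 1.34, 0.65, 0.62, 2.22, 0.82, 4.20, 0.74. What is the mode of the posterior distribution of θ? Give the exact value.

The Uniform(0, θ) likelihood is θ^(−n) for θ ≥ max(xᵢ), zero otherwise. Here max(xᵢ) = 4.20.
Posterior ∝ θ^(−3) · θ^(−7) = θ^(−10) on θ ≥ max(1.5, 4.20) = 4.20.
This density is strictly decreasing in θ, so the posterior mode lies at the lower boundary of the support.

θ̂_MAP = 4.20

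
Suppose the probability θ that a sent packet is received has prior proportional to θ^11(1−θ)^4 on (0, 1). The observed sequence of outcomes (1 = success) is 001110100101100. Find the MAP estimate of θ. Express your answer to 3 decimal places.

The prior density ∝ θ^11(1−θ)^4 is the kernel of Beta(12, 5).
Data: 7 successes in 15 trials (from the sequence). The binomial likelihood contributes θ^7(1−θ)^8, so the posterior is Beta(12+7, 5+8) = Beta(19, 13).
For Beta(a, b) with a, b > 1 the mode is (a−1)/(a+b−2) = 18/30 ≈ 0.600.

θ̂_MAP = 0.600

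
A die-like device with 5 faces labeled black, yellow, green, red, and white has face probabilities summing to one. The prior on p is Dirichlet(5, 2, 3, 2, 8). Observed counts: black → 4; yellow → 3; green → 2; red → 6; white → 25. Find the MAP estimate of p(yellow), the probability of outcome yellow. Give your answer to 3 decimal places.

MAP estimate of p(yellow) = 0.073

The posterior is Dirichlet(αᵢ + nᵢ) = Dirichlet(9, 5, 5, 8, 33).
For a Dirichlet(a₁,…,a_K) with all aᵢ > 1, the mode has j-th component (aⱼ − 1)/(Σaᵢ − K).
Here Σaᵢ = 60 and K = 5, so p(yellow) = (5 − 1)/(60 − 5) = 4/55 ≈ 0.073.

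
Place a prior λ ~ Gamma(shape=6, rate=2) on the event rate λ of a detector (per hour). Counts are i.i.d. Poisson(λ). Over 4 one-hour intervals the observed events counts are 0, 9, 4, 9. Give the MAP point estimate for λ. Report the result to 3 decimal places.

Σxᵢ = 0+9+4+9 = 22, with n = 4.
Posterior ∝ λ^5e^(−2λ) · λ^22e^(−4λ) = λ^27e^(−6λ), i.e. Gamma(shape=28, rate=6).
The mode of a Gamma(a, b) with a ≥ 1 (shape–rate) is (a−1)/b = 27/6 ≈ 4.500.

λ̂_MAP = 4.500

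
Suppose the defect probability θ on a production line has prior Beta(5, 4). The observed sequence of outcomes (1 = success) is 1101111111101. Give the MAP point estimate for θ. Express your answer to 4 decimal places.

Prior: Beta(5, 4).
Data: 11 successes in 13 trials (from the sequence). The binomial likelihood contributes θ^11(1−θ)^2, so the posterior is Beta(5+11, 4+2) = Beta(16, 6).
For Beta(a, b) with a, b > 1 the mode is (a−1)/(a+b−2) = 15/20 ≈ 0.7500.

θ̂_MAP = 0.7500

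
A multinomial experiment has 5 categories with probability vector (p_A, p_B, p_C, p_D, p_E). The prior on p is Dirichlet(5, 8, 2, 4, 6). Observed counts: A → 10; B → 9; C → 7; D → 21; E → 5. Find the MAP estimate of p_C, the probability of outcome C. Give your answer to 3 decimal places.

The posterior is Dirichlet(αᵢ + nᵢ) = Dirichlet(15, 17, 9, 25, 11).
For a Dirichlet(a₁,…,a_K) with all aᵢ > 1, the mode has j-th component (aⱼ − 1)/(Σaᵢ − K).
Here Σaᵢ = 77 and K = 5, so p_C = (9 − 1)/(77 − 5) = 8/72 ≈ 0.111.

MAP estimate of p_C = 0.111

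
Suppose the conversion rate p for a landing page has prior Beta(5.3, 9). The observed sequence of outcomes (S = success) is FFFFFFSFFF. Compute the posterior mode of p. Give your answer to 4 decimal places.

p̂_MAP = 0.2377

Prior: Beta(5.3, 9).
Data: 1 success in 10 trials (from the sequence). The binomial likelihood contributes p(1−p)^9, so the posterior is Beta(5.3+1, 9+9) = Beta(6.3, 18).
For Beta(a, b) with a, b > 1 the mode is (a−1)/(a+b−2) = 5.3/22.3 ≈ 0.2377.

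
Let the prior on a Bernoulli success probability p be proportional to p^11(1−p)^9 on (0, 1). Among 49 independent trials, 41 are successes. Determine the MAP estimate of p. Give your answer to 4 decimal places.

p̂_MAP = 0.7536

The prior density ∝ p^11(1−p)^9 is the kernel of Beta(12, 10).
Data: 41 successes in 49 trials. The binomial likelihood contributes p^41(1−p)^8, so the posterior is Beta(12+41, 10+8) = Beta(53, 18).
For Beta(a, b) with a, b > 1 the mode is (a−1)/(a+b−2) = 52/69 ≈ 0.7536.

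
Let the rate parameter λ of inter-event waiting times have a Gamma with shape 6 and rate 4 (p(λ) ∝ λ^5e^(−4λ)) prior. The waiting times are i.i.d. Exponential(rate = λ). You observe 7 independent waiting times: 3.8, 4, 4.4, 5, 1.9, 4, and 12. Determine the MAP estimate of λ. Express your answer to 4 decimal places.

The Exponential(rate=λ) likelihood is ∝ λ^n e^(−λΣtᵢ). Here n = 7 and Σtᵢ = 3.8 + 4 + 4.4 + 5 + 1.9 + 4 + 12 = 35.1.
Posterior ∝ λ^5e^(−4λ) · λ^7e^(−35.1λ) = λ^12e^(−39.1λ), i.e. Gamma(13, 39.1).
Mode = (a−1)/b = 12/39.1 ≈ 0.3069.

λ̂_MAP = 0.3069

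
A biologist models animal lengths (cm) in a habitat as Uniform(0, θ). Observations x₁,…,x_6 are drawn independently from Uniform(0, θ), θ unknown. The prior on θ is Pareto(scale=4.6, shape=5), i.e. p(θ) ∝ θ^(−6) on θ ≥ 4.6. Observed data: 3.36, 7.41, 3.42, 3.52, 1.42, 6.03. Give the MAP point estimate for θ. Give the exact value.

θ̂_MAP = 7.41

The Uniform(0, θ) likelihood is θ^(−n) for θ ≥ max(xᵢ), zero otherwise. Here max(xᵢ) = 7.41.
Posterior ∝ θ^(−6) · θ^(−6) = θ^(−12) on θ ≥ max(4.6, 7.41) = 7.41.
This density is strictly decreasing in θ, so the posterior mode lies at the lower boundary of the support.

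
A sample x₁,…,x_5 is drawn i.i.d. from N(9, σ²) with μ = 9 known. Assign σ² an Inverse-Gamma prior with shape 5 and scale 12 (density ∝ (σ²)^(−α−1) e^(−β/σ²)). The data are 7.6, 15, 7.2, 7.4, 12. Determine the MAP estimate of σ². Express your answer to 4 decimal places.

σ̂²_MAP = 4.5153

Sum of squared deviations about the known mean: SS = (7.6−9)² + (15−9)² + (7.2−9)² + (7.4−9)² + (12−9)² = 52.76.
The Normal likelihood contributes (σ²)^(−n/2) exp(−SS/(2σ²)), so the posterior is Inverse-Gamma(α + n/2, β + SS/2) = Inverse-Gamma(7.5, 38.38).
The mode of Inverse-Gamma(a, b) is b/(a+1) = 38.38/8.5 ≈ 4.5153.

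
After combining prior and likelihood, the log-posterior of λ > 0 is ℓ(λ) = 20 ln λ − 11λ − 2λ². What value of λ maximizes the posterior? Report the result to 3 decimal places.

λ̂_MAP = 1.250

ℓ'(λ) = 20/λ − 11 − 4λ. Setting this to zero and multiplying by λ: 4λ² + 11λ − 20 = 0.
λ = (−11 + √(11² + 4·4·20)) / (2·4) = (−11 + √441) / 8 = (−11 + 21)/8 = 5/4.
ℓ''(λ) = −20/λ² − 4 < 0, confirming a maximum.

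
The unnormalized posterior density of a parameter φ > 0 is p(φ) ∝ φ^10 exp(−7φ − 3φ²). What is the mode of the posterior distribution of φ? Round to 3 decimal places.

ℓ'(φ) = 10/φ − 7 − 6φ. Setting this to zero and multiplying by φ: 6φ² + 7φ − 10 = 0.
φ = (−7 + √(7² + 4·6·10)) / (2·6) = (−7 + √289) / 12 = (−7 + 17)/12 = 5/6.
ℓ''(φ) = −10/φ² − 6 < 0, confirming a maximum.

φ̂_MAP = 0.833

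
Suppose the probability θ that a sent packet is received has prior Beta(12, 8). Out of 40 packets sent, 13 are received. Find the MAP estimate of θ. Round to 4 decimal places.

Prior: Beta(12, 8).
Data: 13 successes in 40 trials. The binomial likelihood contributes θ^13(1−θ)^27, so the posterior is Beta(12+13, 8+27) = Beta(25, 35).
For Beta(a, b) with a, b > 1 the mode is (a−1)/(a+b−2) = 24/58 ≈ 0.4138.

θ̂_MAP = 0.4138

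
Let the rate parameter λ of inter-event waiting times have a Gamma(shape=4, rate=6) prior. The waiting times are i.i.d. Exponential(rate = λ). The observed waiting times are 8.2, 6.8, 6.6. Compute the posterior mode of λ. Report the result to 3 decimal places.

The Exponential(rate=λ) likelihood is ∝ λ^n e^(−λΣtᵢ). Here n = 3 and Σtᵢ = 8.2 + 6.8 + 6.6 = 21.6.
Posterior ∝ λ^3e^(−6λ) · λ^3e^(−21.6λ) = λ^6e^(−27.6λ), i.e. Gamma(7, 27.6).
Mode = (a−1)/b = 6/27.6 ≈ 0.217.

λ̂_MAP = 0.217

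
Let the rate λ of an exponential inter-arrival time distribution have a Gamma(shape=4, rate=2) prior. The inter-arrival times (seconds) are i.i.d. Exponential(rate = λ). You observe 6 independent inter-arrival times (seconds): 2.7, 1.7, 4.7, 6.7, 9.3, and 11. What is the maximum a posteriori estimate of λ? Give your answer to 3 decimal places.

The Exponential(rate=λ) likelihood is ∝ λ^n e^(−λΣtᵢ). Here n = 6 and Σtᵢ = 2.7 + 1.7 + 4.7 + 6.7 + 9.3 + 11 = 36.1.
Posterior ∝ λ^3e^(−2λ) · λ^6e^(−36.1λ) = λ^9e^(−38.1λ), i.e. Gamma(10, 38.1).
Mode = (a−1)/b = 9/38.1 ≈ 0.236.

λ̂_MAP = 0.236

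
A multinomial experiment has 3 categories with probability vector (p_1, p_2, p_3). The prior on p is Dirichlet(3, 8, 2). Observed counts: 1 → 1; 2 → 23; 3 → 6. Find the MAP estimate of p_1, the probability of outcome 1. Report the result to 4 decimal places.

MAP estimate: 0.0750

The posterior is Dirichlet(αᵢ + nᵢ) = Dirichlet(4, 31, 8).
For a Dirichlet(a₁,…,a_K) with all aᵢ > 1, the mode has j-th component (aⱼ − 1)/(Σaᵢ − K).
Here Σaᵢ = 43 and K = 3, so p_1 = (4 − 1)/(43 − 3) = 3/40 ≈ 0.0750.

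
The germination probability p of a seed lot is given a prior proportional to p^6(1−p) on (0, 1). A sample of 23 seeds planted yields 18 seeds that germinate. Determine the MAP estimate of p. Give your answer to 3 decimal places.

The prior density ∝ p^6(1−p)^1 is the kernel of Beta(7, 2).
Data: 18 successes in 23 trials. The binomial likelihood contributes p^18(1−p)^5, so the posterior is Beta(7+18, 2+5) = Beta(25, 7).
For Beta(a, b) with a, b > 1 the mode is (a−1)/(a+b−2) = 24/30 ≈ 0.800.

p̂_MAP = 0.800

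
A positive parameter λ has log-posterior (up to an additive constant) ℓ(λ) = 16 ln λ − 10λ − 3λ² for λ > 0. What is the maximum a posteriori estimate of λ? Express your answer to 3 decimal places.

λ̂_MAP = 1.000

ℓ'(λ) = 16/λ − 10 − 6λ. Setting this to zero and multiplying by λ: 6λ² + 10λ − 16 = 0.
λ = (−10 + √(10² + 4·6·16)) / (2·6) = (−10 + √484) / 12 = (−10 + 22)/12 = 1.
ℓ''(λ) = −16/λ² − 6 < 0, confirming a maximum.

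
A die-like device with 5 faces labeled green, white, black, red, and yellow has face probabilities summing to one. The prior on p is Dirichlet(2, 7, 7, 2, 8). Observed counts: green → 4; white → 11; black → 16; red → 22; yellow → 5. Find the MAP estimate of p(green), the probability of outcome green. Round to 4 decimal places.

The posterior is Dirichlet(αᵢ + nᵢ) = Dirichlet(6, 18, 23, 24, 13).
For a Dirichlet(a₁,…,a_K) with all aᵢ > 1, the mode has j-th component (aⱼ − 1)/(Σaᵢ − K).
Here Σaᵢ = 84 and K = 5, so p(green) = (6 − 1)/(84 − 5) = 5/79 ≈ 0.0633.

MAP estimate of p(green) = 0.0633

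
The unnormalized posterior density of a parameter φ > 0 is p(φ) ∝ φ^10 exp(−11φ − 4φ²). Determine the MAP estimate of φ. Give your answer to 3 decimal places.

φ̂_MAP = 0.625

ℓ'(φ) = 10/φ − 11 − 8φ. Setting this to zero and multiplying by φ: 8φ² + 11φ − 10 = 0.
φ = (−11 + √(11² + 4·8·10)) / (2·8) = (−11 + √441) / 16 = (−11 + 21)/16 = 5/8.
ℓ''(φ) = −10/φ² − 8 < 0, confirming a maximum.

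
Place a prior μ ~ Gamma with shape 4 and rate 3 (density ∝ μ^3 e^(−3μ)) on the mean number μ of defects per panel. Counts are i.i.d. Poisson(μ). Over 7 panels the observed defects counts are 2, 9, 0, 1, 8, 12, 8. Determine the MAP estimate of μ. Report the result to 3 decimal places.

μ̂_MAP = 4.300

Σxᵢ = 2+9+0+1+8+12+8 = 40, with n = 7.
Posterior ∝ μ^3e^(−3μ) · μ^40e^(−7μ) = μ^43e^(−10μ), i.e. Gamma(shape=44, rate=10).
The mode of a Gamma(a, b) with a ≥ 1 (shape–rate) is (a−1)/b = 43/10 ≈ 4.300.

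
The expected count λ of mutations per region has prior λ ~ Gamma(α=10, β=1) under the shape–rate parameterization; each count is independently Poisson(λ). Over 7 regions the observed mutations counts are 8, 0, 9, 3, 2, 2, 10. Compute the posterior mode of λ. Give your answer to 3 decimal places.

Σxᵢ = 8+0+9+3+2+2+10 = 34, with n = 7.
Posterior ∝ λ^9e^(−1λ) · λ^34e^(−7λ) = λ^43e^(−8λ), i.e. Gamma(shape=44, rate=8).
The mode of a Gamma(a, b) with a ≥ 1 (shape–rate) is (a−1)/b = 43/8 ≈ 5.375.

λ̂_MAP = 5.375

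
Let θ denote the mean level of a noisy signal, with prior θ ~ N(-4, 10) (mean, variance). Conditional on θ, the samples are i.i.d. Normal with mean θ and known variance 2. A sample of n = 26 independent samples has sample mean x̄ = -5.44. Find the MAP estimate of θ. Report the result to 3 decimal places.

n = 26, x̄ = -5.44.
For a Normal prior and Normal likelihood with known variance, the posterior is Normal; its mode equals its mean, the precision-weighted average.
Prior precision 1/σ₀² = 1/10 = 0.1; data precision n/σ² = 26/2 = 13.
θ̂ = (0.1·(-4) + 13·(-5.44)) / (0.1 + 13) = (-71.12)/13.1 = -3556/655 ≈ -5.429.

θ̂_MAP = -5.429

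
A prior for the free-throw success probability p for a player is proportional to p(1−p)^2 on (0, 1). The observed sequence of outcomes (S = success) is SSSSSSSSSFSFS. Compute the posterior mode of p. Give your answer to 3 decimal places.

p̂_MAP = 0.750

The prior density ∝ p(1−p)^2 is the kernel of Beta(2, 3).
Data: 11 successes in 13 trials (from the sequence). The binomial likelihood contributes p^11(1−p)^2, so the posterior is Beta(2+11, 3+2) = Beta(13, 5).
For Beta(a, b) with a, b > 1 the mode is (a−1)/(a+b−2) = 12/16 ≈ 0.750.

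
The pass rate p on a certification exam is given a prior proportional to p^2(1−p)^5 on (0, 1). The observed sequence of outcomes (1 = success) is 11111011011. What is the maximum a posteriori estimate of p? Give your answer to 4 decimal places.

The prior density ∝ p^2(1−p)^5 is the kernel of Beta(3, 6).
Data: 9 successes in 11 trials (from the sequence). The binomial likelihood contributes p^9(1−p)^2, so the posterior is Beta(3+9, 6+2) = Beta(12, 8).
For Beta(a, b) with a, b > 1 the mode is (a−1)/(a+b−2) = 11/18 ≈ 0.6111.

p̂_MAP = 0.6111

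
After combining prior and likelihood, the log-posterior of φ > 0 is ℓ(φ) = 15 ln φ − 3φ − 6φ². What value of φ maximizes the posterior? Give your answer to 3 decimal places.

φ̂_MAP = 1.000

ℓ'(φ) = 15/φ − 3 − 12φ. Setting this to zero and multiplying by φ: 12φ² + 3φ − 15 = 0.
φ = (−3 + √(3² + 4·12·15)) / (2·12) = (−3 + √729) / 24 = (−3 + 27)/24 = 1.
ℓ''(φ) = −15/φ² − 12 < 0, confirming a maximum.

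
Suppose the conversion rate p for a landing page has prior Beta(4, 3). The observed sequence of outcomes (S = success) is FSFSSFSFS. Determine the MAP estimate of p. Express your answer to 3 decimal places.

p̂_MAP = 0.571

Prior: Beta(4, 3).
Data: 5 successes in 9 trials (from the sequence). The binomial likelihood contributes p^5(1−p)^4, so the posterior is Beta(4+5, 3+4) = Beta(9, 7).
For Beta(a, b) with a, b > 1 the mode is (a−1)/(a+b−2) = 8/14 ≈ 0.571.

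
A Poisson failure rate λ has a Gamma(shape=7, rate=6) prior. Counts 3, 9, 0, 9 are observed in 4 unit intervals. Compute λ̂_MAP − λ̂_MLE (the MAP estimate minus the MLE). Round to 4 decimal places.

Σxᵢ = 21. Posterior is Gamma(28, 10); MAP = (28−1)/10 = 27/10 ≈ 2.70000.
MLE = x̄ = 21/4 ≈ 5.25000.
Difference = 27/10 − 21/4 = -51/20 ≈ -2.5500.

MAP − MLE = -2.5500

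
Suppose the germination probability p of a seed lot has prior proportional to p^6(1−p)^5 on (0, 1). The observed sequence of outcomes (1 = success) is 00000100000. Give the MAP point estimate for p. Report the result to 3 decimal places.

p̂_MAP = 0.318

The prior density ∝ p^6(1−p)^5 is the kernel of Beta(7, 6).
Data: 1 success in 11 trials (from the sequence). The binomial likelihood contributes p(1−p)^10, so the posterior is Beta(7+1, 6+10) = Beta(8, 16).
For Beta(a, b) with a, b > 1 the mode is (a−1)/(a+b−2) = 7/22 ≈ 0.318.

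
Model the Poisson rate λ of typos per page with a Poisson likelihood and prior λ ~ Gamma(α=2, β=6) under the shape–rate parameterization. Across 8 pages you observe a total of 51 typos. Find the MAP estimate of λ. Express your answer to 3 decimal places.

Σxᵢ = 51, n = 8.
Posterior ∝ λe^(−6λ) · λ^51e^(−8λ) = λ^52e^(−14λ), i.e. Gamma(shape=53, rate=14).
The mode of a Gamma(a, b) with a ≥ 1 (shape–rate) is (a−1)/b = 52/14 ≈ 3.714.

λ̂_MAP = 3.714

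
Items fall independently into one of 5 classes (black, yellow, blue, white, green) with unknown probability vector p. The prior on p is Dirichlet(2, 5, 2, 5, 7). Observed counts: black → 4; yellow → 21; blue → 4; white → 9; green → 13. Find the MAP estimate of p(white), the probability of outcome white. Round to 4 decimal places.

The posterior is Dirichlet(αᵢ + nᵢ) = Dirichlet(6, 26, 6, 14, 20).
For a Dirichlet(a₁,…,a_K) with all aᵢ > 1, the mode has j-th component (aⱼ − 1)/(Σaᵢ − K).
Here Σaᵢ = 72 and K = 5, so p(white) = (14 − 1)/(72 − 5) = 13/67 ≈ 0.1940.

MAP estimate of p(white) = 0.1940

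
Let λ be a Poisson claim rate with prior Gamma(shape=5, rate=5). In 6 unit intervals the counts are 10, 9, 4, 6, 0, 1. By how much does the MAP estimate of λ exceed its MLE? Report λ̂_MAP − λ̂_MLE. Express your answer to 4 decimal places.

MAP − MLE = -1.9091

Σxᵢ = 30. Posterior is Gamma(35, 11); MAP = (35−1)/11 = 34/11 ≈ 3.09091.
MLE = x̄ = 30/6 ≈ 5.00000.
Difference = 34/11 − 30/6 = -21/11 ≈ -1.9091.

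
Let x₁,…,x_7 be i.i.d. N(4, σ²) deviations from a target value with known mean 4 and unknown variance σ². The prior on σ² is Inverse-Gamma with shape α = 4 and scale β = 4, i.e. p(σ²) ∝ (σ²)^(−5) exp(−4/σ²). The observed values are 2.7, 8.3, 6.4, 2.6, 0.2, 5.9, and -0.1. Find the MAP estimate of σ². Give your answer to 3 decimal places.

σ̂²_MAP = 4.162

Sum of squared deviations about the known mean: SS = (2.7−4)² + (8.3−4)² + (6.4−4)² + (2.6−4)² + (0.2−4)² + (5.9−4)² + (-0.1−4)² = 62.76.
The Normal likelihood contributes (σ²)^(−n/2) exp(−SS/(2σ²)), so the posterior is Inverse-Gamma(α + n/2, β + SS/2) = Inverse-Gamma(7.5, 35.38).
The mode of Inverse-Gamma(a, b) is b/(a+1) = 35.38/8.5 ≈ 4.162.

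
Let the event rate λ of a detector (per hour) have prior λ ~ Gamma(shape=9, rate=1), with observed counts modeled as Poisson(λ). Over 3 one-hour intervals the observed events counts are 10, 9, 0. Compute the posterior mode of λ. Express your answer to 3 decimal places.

Σxᵢ = 10+9+0 = 19, with n = 3.
Posterior ∝ λ^8e^(−1λ) · λ^19e^(−3λ) = λ^27e^(−4λ), i.e. Gamma(shape=28, rate=4).
The mode of a Gamma(a, b) with a ≥ 1 (shape–rate) is (a−1)/b = 27/4 ≈ 6.750.

λ̂_MAP = 6.750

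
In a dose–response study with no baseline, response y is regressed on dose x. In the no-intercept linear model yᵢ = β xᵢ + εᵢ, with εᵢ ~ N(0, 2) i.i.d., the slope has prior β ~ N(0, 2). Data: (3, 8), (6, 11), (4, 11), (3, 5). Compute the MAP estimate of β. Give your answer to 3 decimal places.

β̂_MAP = 2.099

log p(β | y) = −Σ(yᵢ − βxᵢ)²/(2·2) − β²/(2·2) + const.
Setting the derivative to zero: Σxᵢ(yᵢ − βxᵢ)/2 − β/2 = 0, so β = Σxᵢyᵢ / (Σxᵢ² + σ²/τ²).
Σxᵢyᵢ = 3·8 + 6·11 + 4·11 + 3·5 = 149; Σxᵢ² = 70; σ²/τ² = 1.
β̂_MAP = 149 / (70 + 1) = 149/71 ≈ 2.099.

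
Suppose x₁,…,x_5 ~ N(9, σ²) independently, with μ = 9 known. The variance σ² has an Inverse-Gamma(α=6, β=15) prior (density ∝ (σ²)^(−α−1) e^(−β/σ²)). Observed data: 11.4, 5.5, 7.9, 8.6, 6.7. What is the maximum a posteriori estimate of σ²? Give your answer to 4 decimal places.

Sum of squared deviations about the known mean: SS = (11.4−9)² + (5.5−9)² + (7.9−9)² + (8.6−9)² + (6.7−9)² = 24.67.
The Normal likelihood contributes (σ²)^(−n/2) exp(−SS/(2σ²)), so the posterior is Inverse-Gamma(α + n/2, β + SS/2) = Inverse-Gamma(8.5, 27.335).
The mode of Inverse-Gamma(a, b) is b/(a+1) = 27.335/9.5 ≈ 2.8774.

σ̂²_MAP = 2.8774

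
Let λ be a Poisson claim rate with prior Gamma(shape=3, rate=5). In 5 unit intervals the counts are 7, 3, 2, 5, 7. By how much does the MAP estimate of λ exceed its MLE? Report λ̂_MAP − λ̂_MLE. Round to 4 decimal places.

Σxᵢ = 24. Posterior is Gamma(27, 10); MAP = (27−1)/10 = 26/10 ≈ 2.60000.
MLE = x̄ = 24/5 ≈ 4.80000.
Difference = 26/10 − 24/5 = -11/5 ≈ -2.2000.

MAP − MLE = -2.2000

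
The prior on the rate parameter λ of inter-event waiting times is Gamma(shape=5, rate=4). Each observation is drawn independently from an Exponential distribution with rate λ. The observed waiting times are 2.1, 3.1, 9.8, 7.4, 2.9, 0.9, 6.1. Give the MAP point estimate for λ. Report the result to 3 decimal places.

λ̂_MAP = 0.303

The Exponential(rate=λ) likelihood is ∝ λ^n e^(−λΣtᵢ). Here n = 7 and Σtᵢ = 2.1 + 3.1 + 9.8 + 7.4 + 2.9 + 0.9 + 6.1 = 32.3.
Posterior ∝ λ^4e^(−4λ) · λ^7e^(−32.3λ) = λ^11e^(−36.3λ), i.e. Gamma(12, 36.3).
Mode = (a−1)/b = 11/36.3 ≈ 0.303.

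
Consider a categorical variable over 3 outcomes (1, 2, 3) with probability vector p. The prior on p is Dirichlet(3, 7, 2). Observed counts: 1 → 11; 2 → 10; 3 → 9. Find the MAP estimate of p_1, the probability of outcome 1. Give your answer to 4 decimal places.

MAP estimate: 0.3333

The posterior is Dirichlet(αᵢ + nᵢ) = Dirichlet(14, 17, 11).
For a Dirichlet(a₁,…,a_K) with all aᵢ > 1, the mode has j-th component (aⱼ − 1)/(Σaᵢ − K).
Here Σaᵢ = 42 and K = 3, so p_1 = (14 − 1)/(42 − 3) = 13/39 ≈ 0.3333.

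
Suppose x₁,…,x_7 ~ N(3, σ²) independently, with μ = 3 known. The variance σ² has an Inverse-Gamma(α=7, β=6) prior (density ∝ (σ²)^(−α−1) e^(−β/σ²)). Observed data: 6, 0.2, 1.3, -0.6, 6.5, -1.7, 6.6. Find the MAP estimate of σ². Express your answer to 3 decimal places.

Sum of squared deviations about the known mean: SS = (6−3)² + (0.2−3)² + (1.3−3)² + (-0.6−3)² + (6.5−3)² + (-1.7−3)² + (6.6−3)² = 79.99.
The Normal likelihood contributes (σ²)^(−n/2) exp(−SS/(2σ²)), so the posterior is Inverse-Gamma(α + n/2, β + SS/2) = Inverse-Gamma(10.5, 45.995).
The mode of Inverse-Gamma(a, b) is b/(a+1) = 45.995/11.5 ≈ 4.000.

σ̂²_MAP = 4.000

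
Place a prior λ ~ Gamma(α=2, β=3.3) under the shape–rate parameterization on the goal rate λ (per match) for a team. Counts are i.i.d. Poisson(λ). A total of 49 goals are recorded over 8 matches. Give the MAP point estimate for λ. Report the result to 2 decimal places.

Σxᵢ = 49, n = 8.
Posterior ∝ λe^(−3.3λ) · λ^49e^(−8λ) = λ^50e^(−11.3λ), i.e. Gamma(shape=51, rate=11.3).
The mode of a Gamma(a, b) with a ≥ 1 (shape–rate) is (a−1)/b = 50/11.3 ≈ 4.42.

λ̂_MAP = 4.42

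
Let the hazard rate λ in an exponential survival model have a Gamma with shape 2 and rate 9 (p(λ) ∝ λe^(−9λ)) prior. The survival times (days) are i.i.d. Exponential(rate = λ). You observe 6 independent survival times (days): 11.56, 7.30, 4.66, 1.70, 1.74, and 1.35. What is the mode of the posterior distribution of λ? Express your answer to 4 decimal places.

The Exponential(rate=λ) likelihood is ∝ λ^n e^(−λΣtᵢ). Here n = 6 and Σtᵢ = 11.56 + 7.30 + 4.66 + 1.70 + 1.74 + 1.35 = 28.31.
Posterior ∝ λe^(−9λ) · λ^6e^(−28.31λ) = λ^7e^(−37.31λ), i.e. Gamma(8, 37.31).
Mode = (a−1)/b = 7/37.31 ≈ 0.1876.

λ̂_MAP = 0.1876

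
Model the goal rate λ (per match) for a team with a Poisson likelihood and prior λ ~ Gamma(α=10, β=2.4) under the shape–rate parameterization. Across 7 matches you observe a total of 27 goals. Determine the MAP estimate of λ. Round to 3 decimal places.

λ̂_MAP = 3.830

Σxᵢ = 27, n = 7.
Posterior ∝ λ^9e^(−2.4λ) · λ^27e^(−7λ) = λ^36e^(−9.4λ), i.e. Gamma(shape=37, rate=9.4).
The mode of a Gamma(a, b) with a ≥ 1 (shape–rate) is (a−1)/b = 36/9.4 ≈ 3.830.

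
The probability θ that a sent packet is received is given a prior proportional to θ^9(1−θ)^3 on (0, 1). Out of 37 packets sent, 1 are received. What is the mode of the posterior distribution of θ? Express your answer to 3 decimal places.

θ̂_MAP = 0.204

The prior density ∝ θ^9(1−θ)^3 is the kernel of Beta(10, 4).
Data: 1 success in 37 trials. The binomial likelihood contributes θ(1−θ)^36, so the posterior is Beta(10+1, 4+36) = Beta(11, 40).
For Beta(a, b) with a, b > 1 the mode is (a−1)/(a+b−2) = 10/49 ≈ 0.204.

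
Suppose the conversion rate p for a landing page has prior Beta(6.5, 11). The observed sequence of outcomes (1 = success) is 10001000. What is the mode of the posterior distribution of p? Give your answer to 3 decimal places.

p̂_MAP = 0.319

Prior: Beta(6.5, 11).
Data: 2 successes in 8 trials (from the sequence). The binomial likelihood contributes p^2(1−p)^6, so the posterior is Beta(6.5+2, 11+6) = Beta(8.5, 17).
For Beta(a, b) with a, b > 1 the mode is (a−1)/(a+b−2) = 7.5/23.5 ≈ 0.319.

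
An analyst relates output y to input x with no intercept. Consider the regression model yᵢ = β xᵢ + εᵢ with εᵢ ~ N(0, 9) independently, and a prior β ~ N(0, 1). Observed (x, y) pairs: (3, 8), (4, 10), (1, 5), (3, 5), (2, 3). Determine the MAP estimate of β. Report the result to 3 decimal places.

log p(β | y) = −Σ(yᵢ − βxᵢ)²/(2·9) − β²/(2·1) + const.
Setting the derivative to zero: Σxᵢ(yᵢ − βxᵢ)/9 − β/1 = 0, so β = Σxᵢyᵢ / (Σxᵢ² + σ²/τ²).
Σxᵢyᵢ = 3·8 + 4·10 + 1·5 + 3·5 + 2·3 = 90; Σxᵢ² = 39; σ²/τ² = 9.
β̂_MAP = 90 / (39 + 9) = 90/48 ≈ 1.875.

β̂_MAP = 1.875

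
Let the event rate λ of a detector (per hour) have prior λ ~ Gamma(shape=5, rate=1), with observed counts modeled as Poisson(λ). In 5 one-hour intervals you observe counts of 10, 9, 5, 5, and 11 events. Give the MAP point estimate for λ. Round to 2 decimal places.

λ̂_MAP = 7.33

Σxᵢ = 10+9+5+5+11 = 40, with n = 5.
Posterior ∝ λ^4e^(−1λ) · λ^40e^(−5λ) = λ^44e^(−6λ), i.e. Gamma(shape=45, rate=6).
The mode of a Gamma(a, b) with a ≥ 1 (shape–rate) is (a−1)/b = 44/6 ≈ 7.33.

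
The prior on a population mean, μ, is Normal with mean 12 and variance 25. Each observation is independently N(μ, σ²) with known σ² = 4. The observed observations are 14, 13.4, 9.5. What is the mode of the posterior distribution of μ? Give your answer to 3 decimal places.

n = 3; x̄ = (14 + 13.4 + 9.5)/3 = 36.9/3 = 12.3.
For a Normal prior and Normal likelihood with known variance, the posterior is Normal; its mode equals its mean, the precision-weighted average.
Prior precision 1/σ₀² = 1/25 = 0.04; data precision n/σ² = 3/4 = 0.75.
μ̂ = (0.04·12 + 0.75·12.3) / (0.04 + 0.75) = 9.705/0.79 = 1941/158 ≈ 12.285.

μ̂_MAP = 12.285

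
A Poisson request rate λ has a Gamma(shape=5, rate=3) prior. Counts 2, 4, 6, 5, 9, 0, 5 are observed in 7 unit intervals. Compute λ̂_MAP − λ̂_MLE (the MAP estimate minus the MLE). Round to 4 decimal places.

Σxᵢ = 31. Posterior is Gamma(36, 10); MAP = (36−1)/10 = 35/10 ≈ 3.50000.
MLE = x̄ = 31/7 ≈ 4.42857.
Difference = 35/10 − 31/7 = -13/14 ≈ -0.9286.

MAP − MLE = -0.9286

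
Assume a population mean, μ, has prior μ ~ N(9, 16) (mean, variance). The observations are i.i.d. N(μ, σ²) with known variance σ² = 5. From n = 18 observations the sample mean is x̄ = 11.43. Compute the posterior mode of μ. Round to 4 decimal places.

n = 18, x̄ = 11.43.
For a Normal prior and Normal likelihood with known variance, the posterior is Normal; its mode equals its mean, the precision-weighted average.
Prior precision 1/σ₀² = 1/16 = 0.0625; data precision n/σ² = 18/5 = 3.6.
μ̂ = (0.0625·9 + 3.6·11.43) / (0.0625 + 3.6) = 41.7105/3.6625 = 83421/7325 ≈ 11.3885.

μ̂_MAP = 11.3885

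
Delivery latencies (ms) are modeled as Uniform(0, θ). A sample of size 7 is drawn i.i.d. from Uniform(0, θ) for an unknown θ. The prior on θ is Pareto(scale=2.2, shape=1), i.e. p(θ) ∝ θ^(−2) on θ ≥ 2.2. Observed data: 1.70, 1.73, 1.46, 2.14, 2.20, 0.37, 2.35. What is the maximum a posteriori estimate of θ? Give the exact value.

θ̂_MAP = 2.35

The Uniform(0, θ) likelihood is θ^(−n) for θ ≥ max(xᵢ), zero otherwise. Here max(xᵢ) = 2.35.
Posterior ∝ θ^(−2) · θ^(−7) = θ^(−9) on θ ≥ max(2.2, 2.35) = 2.35.
This density is strictly decreasing in θ, so the posterior mode lies at the lower boundary of the support.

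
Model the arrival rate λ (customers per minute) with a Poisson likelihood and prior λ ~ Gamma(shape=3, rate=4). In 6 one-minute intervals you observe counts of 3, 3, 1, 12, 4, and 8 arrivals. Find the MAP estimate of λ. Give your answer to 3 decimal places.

Σxᵢ = 3+3+1+12+4+8 = 31, with n = 6.
Posterior ∝ λ^2e^(−4λ) · λ^31e^(−6λ) = λ^33e^(−10λ), i.e. Gamma(shape=34, rate=10).
The mode of a Gamma(a, b) with a ≥ 1 (shape–rate) is (a−1)/b = 33/10 ≈ 3.300.

λ̂_MAP = 3.300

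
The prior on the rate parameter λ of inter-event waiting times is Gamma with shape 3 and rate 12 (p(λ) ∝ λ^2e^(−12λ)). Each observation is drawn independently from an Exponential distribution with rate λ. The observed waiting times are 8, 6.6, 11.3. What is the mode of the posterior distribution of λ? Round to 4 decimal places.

The Exponential(rate=λ) likelihood is ∝ λ^n e^(−λΣtᵢ). Here n = 3 and Σtᵢ = 8 + 6.6 + 11.3 = 25.9.
Posterior ∝ λ^2e^(−12λ) · λ^3e^(−25.9λ) = λ^5e^(−37.9λ), i.e. Gamma(6, 37.9).
Mode = (a−1)/b = 5/37.9 ≈ 0.1319.

λ̂_MAP = 0.1319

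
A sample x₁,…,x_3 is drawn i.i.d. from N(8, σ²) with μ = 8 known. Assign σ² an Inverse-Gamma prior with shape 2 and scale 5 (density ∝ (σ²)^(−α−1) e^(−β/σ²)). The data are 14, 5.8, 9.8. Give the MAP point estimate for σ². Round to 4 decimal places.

Sum of squared deviations about the known mean: SS = (14−8)² + (5.8−8)² + (9.8−8)² = 44.08.
The Normal likelihood contributes (σ²)^(−n/2) exp(−SS/(2σ²)), so the posterior is Inverse-Gamma(α + n/2, β + SS/2) = Inverse-Gamma(3.5, 27.04).
The mode of Inverse-Gamma(a, b) is b/(a+1) = 27.04/4.5 ≈ 6.0089.

σ̂²_MAP = 6.0089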